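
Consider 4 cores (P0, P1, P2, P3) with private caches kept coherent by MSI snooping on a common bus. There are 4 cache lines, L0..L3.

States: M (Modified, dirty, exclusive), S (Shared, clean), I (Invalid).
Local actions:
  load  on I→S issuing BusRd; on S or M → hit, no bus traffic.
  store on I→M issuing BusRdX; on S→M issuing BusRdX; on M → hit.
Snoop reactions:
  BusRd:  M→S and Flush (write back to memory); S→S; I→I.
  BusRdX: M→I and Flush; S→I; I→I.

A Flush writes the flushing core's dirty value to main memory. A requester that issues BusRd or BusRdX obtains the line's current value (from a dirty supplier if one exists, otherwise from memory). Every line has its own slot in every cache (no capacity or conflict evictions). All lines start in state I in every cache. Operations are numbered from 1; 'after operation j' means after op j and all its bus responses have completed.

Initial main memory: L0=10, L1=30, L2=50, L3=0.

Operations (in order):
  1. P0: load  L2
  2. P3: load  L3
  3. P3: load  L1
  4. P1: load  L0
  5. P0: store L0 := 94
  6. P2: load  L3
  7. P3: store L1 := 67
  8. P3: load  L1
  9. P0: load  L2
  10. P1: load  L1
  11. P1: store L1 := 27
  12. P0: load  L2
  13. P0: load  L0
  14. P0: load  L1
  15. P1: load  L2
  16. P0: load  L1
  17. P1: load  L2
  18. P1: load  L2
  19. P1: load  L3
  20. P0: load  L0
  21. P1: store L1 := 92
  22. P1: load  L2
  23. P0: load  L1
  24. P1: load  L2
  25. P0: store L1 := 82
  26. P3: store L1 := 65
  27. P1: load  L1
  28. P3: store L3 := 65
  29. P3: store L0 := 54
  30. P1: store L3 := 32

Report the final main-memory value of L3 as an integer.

1. P0: load  L2  bus=[BusRd]  L2: P0=S P1=I P2=I P3=I  mem[L2]=50
2. P3: load  L3  bus=[BusRd]  L3: P0=I P1=I P2=I P3=S  mem[L3]=0
3. P3: load  L1  bus=[BusRd]  L1: P0=I P1=I P2=I P3=S  mem[L1]=30
4. P1: load  L0  bus=[BusRd]  L0: P0=I P1=S P2=I P3=I  mem[L0]=10
5. P0: store L0 := 94  bus=[BusRdX]  L0: P0=M P1=I P2=I P3=I  mem[L0]=10
6. P2: load  L3  bus=[BusRd]  L3: P0=I P1=I P2=S P3=S  mem[L3]=0
7. P3: store L1 := 67  bus=[BusRdX]  L1: P0=I P1=I P2=I P3=M  mem[L1]=30
8. P3: load  L1  bus=[-]  L1: P0=I P1=I P2=I P3=M  mem[L1]=30
9. P0: load  L2  bus=[-]  L2: P0=S P1=I P2=I P3=I  mem[L2]=50
10. P1: load  L1  bus=[BusRd,Flush]  L1: P0=I P1=S P2=I P3=S  mem[L1]=67
11. P1: store L1 := 27  bus=[BusRdX]  L1: P0=I P1=M P2=I P3=I  mem[L1]=67
12. P0: load  L2  bus=[-]  L2: P0=S P1=I P2=I P3=I  mem[L2]=50
13. P0: load  L0  bus=[-]  L0: P0=M P1=I P2=I P3=I  mem[L0]=10
14. P0: load  L1  bus=[BusRd,Flush]  L1: P0=S P1=S P2=I P3=I  mem[L1]=27
15. P1: load  L2  bus=[BusRd]  L2: P0=S P1=S P2=I P3=I  mem[L2]=50
16. P0: load  L1  bus=[-]  L1: P0=S P1=S P2=I P3=I  mem[L1]=27
17. P1: load  L2  bus=[-]  L2: P0=S P1=S P2=I P3=I  mem[L2]=50
18. P1: load  L2  bus=[-]  L2: P0=S P1=S P2=I P3=I  mem[L2]=50
19. P1: load  L3  bus=[BusRd]  L3: P0=I P1=S P2=S P3=S  mem[L3]=0
20. P0: load  L0  bus=[-]  L0: P0=M P1=I P2=I P3=I  mem[L0]=10
21. P1: store L1 := 92  bus=[BusRdX]  L1: P0=I P1=M P2=I P3=I  mem[L1]=27
22. P1: load  L2  bus=[-]  L2: P0=S P1=S P2=I P3=I  mem[L2]=50
23. P0: load  L1  bus=[BusRd,Flush]  L1: P0=S P1=S P2=I P3=I  mem[L1]=92
24. P1: load  L2  bus=[-]  L2: P0=S P1=S P2=I P3=I  mem[L2]=50
25. P0: store L1 := 82  bus=[BusRdX]  L1: P0=M P1=I P2=I P3=I  mem[L1]=92
26. P3: store L1 := 65  bus=[BusRdX,Flush]  L1: P0=I P1=I P2=I P3=M  mem[L1]=82
27. P1: load  L1  bus=[BusRd,Flush]  L1: P0=I P1=S P2=I P3=S  mem[L1]=65
28. P3: store L3 := 65  bus=[BusRdX]  L3: P0=I P1=I P2=I P3=M  mem[L3]=0
29. P3: store L0 := 54  bus=[BusRdX,Flush]  L0: P0=I P1=I P2=I P3=M  mem[L0]=94
30. P1: store L3 := 32  bus=[BusRdX,Flush]  L3: P0=I P1=M P2=I P3=I  mem[L3]=65

memory[L3] = 65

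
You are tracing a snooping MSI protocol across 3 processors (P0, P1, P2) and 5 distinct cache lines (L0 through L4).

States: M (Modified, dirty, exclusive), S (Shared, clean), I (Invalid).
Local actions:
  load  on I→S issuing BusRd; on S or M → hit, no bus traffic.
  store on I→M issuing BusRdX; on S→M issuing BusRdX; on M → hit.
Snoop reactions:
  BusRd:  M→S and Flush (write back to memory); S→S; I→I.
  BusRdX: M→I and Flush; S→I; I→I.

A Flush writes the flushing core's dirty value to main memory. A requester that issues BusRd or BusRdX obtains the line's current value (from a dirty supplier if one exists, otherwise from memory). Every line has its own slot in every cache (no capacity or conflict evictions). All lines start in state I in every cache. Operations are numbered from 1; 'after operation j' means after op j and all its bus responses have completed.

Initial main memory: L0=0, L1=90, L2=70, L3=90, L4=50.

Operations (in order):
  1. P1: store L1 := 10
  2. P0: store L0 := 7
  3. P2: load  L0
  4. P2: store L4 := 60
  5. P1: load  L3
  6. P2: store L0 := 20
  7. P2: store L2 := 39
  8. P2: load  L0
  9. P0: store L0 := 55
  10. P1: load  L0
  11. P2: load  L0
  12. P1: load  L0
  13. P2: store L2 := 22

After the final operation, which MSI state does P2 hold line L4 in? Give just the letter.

state = M

[1] P1: store L1 := 10 | P0:I, P1:M(10), P2:I | bus: BusRdX
[2] P0: store L0 := 7 | P0:M(7), P1:I, P2:I | bus: BusRdX
[3] P2: load  L0 | P0:S(7), P1:I, P2:S(7) | bus: BusRd,Flush
[4] P2: store L4 := 60 | P0:I, P1:I, P2:M(60) | bus: BusRdX
[5] P1: load  L3 | P0:I, P1:S(90), P2:I | bus: BusRd
[6] P2: store L0 := 20 | P0:I, P1:I, P2:M(20) | bus: BusRdX
[7] P2: store L2 := 39 | P0:I, P1:I, P2:M(39) | bus: BusRdX
[8] P2: load  L0 | P0:I, P1:I, P2:M(20) | bus: none
[9] P0: store L0 := 55 | P0:M(55), P1:I, P2:I | bus: BusRdX,Flush
[10] P1: load  L0 | P0:S(55), P1:S(55), P2:I | bus: BusRd,Flush
[11] P2: load  L0 | P0:S(55), P1:S(55), P2:S(55) | bus: BusRd
[12] P1: load  L0 | P0:S(55), P1:S(55), P2:S(55) | bus: none
[13] P2: store L2 := 22 | P0:I, P1:I, P2:M(22) | bus: none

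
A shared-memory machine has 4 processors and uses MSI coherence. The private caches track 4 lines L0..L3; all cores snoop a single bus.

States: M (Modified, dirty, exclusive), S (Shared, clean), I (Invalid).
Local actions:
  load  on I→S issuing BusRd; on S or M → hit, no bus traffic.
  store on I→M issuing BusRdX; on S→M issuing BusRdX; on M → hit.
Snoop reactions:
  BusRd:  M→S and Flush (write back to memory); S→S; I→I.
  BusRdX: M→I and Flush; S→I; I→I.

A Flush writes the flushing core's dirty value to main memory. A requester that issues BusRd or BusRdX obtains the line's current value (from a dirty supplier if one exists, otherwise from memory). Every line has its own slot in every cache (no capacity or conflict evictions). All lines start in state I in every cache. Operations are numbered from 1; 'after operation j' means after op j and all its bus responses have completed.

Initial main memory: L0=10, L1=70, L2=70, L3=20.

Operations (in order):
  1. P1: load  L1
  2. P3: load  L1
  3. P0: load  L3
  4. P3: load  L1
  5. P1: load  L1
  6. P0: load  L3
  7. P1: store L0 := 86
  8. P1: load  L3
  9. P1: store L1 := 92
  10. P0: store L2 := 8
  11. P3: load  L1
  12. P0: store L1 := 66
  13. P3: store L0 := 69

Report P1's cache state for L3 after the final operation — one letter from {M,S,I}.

  op1 P1: load  L1 → I/S/I/I on L1; bus BusRd; mem=70
  op2 P3: load  L1 → I/S/I/S on L1; bus BusRd; mem=70
  op3 P0: load  L3 → S/I/I/I on L3; bus BusRd; mem=20
  op4 P3: load  L1 → I/S/I/S on L1; bus (none); mem=70
  op5 P1: load  L1 → I/S/I/S on L1; bus (none); mem=70
  op6 P0: load  L3 → S/I/I/I on L3; bus (none); mem=20
  op7 P1: store L0 := 86 → I/M/I/I on L0; bus BusRdX; mem=10
  op8 P1: load  L3 → S/S/I/I on L3; bus BusRd; mem=20
  op9 P1: store L1 := 92 → I/M/I/I on L1; bus BusRdX; mem=70
  op10 P0: store L2 := 8 → M/I/I/I on L2; bus BusRdX; mem=70
  op11 P3: load  L1 → I/S/I/S on L1; bus BusRd Flush; mem=92
  op12 P0: store L1 := 66 → M/I/I/I on L1; bus BusRdX; mem=92
  op13 P3: store L0 := 69 → I/I/I/M on L0; bus BusRdX Flush; mem=86

state = S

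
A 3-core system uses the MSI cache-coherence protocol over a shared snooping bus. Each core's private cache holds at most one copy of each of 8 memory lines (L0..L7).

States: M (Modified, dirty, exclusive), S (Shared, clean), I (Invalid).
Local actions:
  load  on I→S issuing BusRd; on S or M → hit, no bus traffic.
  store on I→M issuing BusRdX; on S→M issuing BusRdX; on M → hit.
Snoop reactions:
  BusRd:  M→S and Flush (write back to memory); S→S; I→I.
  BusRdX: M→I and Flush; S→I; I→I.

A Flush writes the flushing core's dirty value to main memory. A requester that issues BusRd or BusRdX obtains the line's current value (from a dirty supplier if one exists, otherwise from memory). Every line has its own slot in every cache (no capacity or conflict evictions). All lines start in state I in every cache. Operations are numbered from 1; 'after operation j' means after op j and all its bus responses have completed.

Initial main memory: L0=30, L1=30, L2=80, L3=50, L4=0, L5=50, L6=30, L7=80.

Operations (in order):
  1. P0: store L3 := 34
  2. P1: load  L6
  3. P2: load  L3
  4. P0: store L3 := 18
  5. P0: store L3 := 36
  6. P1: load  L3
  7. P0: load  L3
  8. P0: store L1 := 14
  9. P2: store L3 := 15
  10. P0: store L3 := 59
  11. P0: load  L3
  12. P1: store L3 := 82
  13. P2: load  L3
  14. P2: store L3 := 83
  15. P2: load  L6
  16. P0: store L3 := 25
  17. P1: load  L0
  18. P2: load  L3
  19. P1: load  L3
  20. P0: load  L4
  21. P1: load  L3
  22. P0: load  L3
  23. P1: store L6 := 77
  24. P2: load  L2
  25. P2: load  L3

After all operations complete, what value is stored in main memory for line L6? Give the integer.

memory[L6] = 30

  op1 P0: store L3 := 34 → M/I/I on L3; bus BusRdX; mem=50
  op2 P1: load  L6 → I/S/I on L6; bus BusRd; mem=30
  op3 P2: load  L3 → S/I/S on L3; bus BusRd Flush; mem=34
  op4 P0: store L3 := 18 → M/I/I on L3; bus BusRdX; mem=34
  op5 P0: store L3 := 36 → M/I/I on L3; bus (none); mem=34
  op6 P1: load  L3 → S/S/I on L3; bus BusRd Flush; mem=36
  op7 P0: load  L3 → S/S/I on L3; bus (none); mem=36
  op8 P0: store L1 := 14 → M/I/I on L1; bus BusRdX; mem=30
  op9 P2: store L3 := 15 → I/I/M on L3; bus BusRdX; mem=36
  op10 P0: store L3 := 59 → M/I/I on L3; bus BusRdX Flush; mem=15
  op11 P0: load  L3 → M/I/I on L3; bus (none); mem=15
  op12 P1: store L3 := 82 → I/M/I on L3; bus BusRdX Flush; mem=59
  op13 P2: load  L3 → I/S/S on L3; bus BusRd Flush; mem=82
  op14 P2: store L3 := 83 → I/I/M on L3; bus BusRdX; mem=82
  op15 P2: load  L6 → I/S/S on L6; bus BusRd; mem=30
  op16 P0: store L3 := 25 → M/I/I on L3; bus BusRdX Flush; mem=83
  op17 P1: load  L0 → I/S/I on L0; bus BusRd; mem=30
  op18 P2: load  L3 → S/I/S on L3; bus BusRd Flush; mem=25
  op19 P1: load  L3 → S/S/S on L3; bus BusRd; mem=25
  op20 P0: load  L4 → S/I/I on L4; bus BusRd; mem=0
  op21 P1: load  L3 → S/S/S on L3; bus (none); mem=25
  op22 P0: load  L3 → S/S/S on L3; bus (none); mem=25
  op23 P1: store L6 := 77 → I/M/I on L6; bus BusRdX; mem=30
  op24 P2: load  L2 → I/I/S on L2; bus BusRd; mem=80
  op25 P2: load  L3 → S/S/S on L3; bus (none); mem=25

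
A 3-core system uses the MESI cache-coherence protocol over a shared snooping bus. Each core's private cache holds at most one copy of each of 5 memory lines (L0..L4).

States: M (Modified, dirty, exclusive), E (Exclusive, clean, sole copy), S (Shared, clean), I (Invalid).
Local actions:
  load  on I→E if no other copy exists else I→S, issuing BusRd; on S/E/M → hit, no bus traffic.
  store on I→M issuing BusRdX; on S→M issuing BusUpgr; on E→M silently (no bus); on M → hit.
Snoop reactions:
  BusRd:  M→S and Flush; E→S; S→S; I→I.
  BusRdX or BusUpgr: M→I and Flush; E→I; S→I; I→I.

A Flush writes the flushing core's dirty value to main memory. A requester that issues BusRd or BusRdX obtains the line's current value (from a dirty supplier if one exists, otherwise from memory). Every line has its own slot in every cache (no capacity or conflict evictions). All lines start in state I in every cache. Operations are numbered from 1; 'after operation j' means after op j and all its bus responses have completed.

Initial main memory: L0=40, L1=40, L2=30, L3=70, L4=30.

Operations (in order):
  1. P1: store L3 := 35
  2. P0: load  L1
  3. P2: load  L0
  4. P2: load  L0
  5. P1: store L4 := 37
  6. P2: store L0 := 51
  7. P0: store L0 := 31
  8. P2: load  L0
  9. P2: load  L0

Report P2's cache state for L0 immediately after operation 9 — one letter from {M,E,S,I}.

state = S

  op1 P1: store L3 := 35 → I/M/I on L3; bus BusRdX; mem=70
  op2 P0: load  L1 → E/I/I on L1; bus BusRd; mem=40
  op3 P2: load  L0 → I/I/E on L0; bus BusRd; mem=40
  op4 P2: load  L0 → I/I/E on L0; bus (none); mem=40
  op5 P1: store L4 := 37 → I/M/I on L4; bus BusRdX; mem=30
  op6 P2: store L0 := 51 → I/I/M on L0; bus (none); mem=40
  op7 P0: store L0 := 31 → M/I/I on L0; bus BusRdX Flush; mem=51
  op8 P2: load  L0 → S/I/S on L0; bus BusRd Flush; mem=31
  op9 P2: load  L0 → S/I/S on L0; bus (none); mem=31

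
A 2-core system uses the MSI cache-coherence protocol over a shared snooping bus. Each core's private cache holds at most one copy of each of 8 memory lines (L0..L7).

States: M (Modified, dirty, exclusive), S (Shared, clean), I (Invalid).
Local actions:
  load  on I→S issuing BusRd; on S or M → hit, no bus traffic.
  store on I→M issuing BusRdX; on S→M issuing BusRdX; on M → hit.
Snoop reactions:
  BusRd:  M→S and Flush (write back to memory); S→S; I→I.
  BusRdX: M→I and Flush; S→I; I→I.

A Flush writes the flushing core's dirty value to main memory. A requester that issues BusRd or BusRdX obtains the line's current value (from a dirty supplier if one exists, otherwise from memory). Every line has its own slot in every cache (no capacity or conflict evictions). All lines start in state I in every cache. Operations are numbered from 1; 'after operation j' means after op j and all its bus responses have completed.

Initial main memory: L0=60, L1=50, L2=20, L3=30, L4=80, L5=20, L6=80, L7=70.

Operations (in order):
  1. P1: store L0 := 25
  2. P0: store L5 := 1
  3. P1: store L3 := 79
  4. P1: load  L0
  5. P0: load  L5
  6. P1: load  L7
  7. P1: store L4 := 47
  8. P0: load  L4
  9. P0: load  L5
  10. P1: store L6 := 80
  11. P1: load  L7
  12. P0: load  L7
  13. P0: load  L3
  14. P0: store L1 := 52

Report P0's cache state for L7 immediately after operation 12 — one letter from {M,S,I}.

[1] P1: store L0 := 25 | P0:I, P1:M(25) | bus: BusRdX
[2] P0: store L5 := 1 | P0:M(1), P1:I | bus: BusRdX
[3] P1: store L3 := 79 | P0:I, P1:M(79) | bus: BusRdX
[4] P1: load  L0 | P0:I, P1:M(25) | bus: none
[5] P0: load  L5 | P0:M(1), P1:I | bus: none
[6] P1: load  L7 | P0:I, P1:S(70) | bus: BusRd
[7] P1: store L4 := 47 | P0:I, P1:M(47) | bus: BusRdX
[8] P0: load  L4 | P0:S(47), P1:S(47) | bus: BusRd,Flush
[9] P0: load  L5 | P0:M(1), P1:I | bus: none
[10] P1: store L6 := 80 | P0:I, P1:M(80) | bus: BusRdX
[11] P1: load  L7 | P0:I, P1:S(70) | bus: none
[12] P0: load  L7 | P0:S(70), P1:S(70) | bus: BusRd
[13] P0: load  L3 | P0:S(79), P1:S(79) | bus: BusRd,Flush
[14] P0: store L1 := 52 | P0:M(52), P1:I | bus: BusRdX

state = S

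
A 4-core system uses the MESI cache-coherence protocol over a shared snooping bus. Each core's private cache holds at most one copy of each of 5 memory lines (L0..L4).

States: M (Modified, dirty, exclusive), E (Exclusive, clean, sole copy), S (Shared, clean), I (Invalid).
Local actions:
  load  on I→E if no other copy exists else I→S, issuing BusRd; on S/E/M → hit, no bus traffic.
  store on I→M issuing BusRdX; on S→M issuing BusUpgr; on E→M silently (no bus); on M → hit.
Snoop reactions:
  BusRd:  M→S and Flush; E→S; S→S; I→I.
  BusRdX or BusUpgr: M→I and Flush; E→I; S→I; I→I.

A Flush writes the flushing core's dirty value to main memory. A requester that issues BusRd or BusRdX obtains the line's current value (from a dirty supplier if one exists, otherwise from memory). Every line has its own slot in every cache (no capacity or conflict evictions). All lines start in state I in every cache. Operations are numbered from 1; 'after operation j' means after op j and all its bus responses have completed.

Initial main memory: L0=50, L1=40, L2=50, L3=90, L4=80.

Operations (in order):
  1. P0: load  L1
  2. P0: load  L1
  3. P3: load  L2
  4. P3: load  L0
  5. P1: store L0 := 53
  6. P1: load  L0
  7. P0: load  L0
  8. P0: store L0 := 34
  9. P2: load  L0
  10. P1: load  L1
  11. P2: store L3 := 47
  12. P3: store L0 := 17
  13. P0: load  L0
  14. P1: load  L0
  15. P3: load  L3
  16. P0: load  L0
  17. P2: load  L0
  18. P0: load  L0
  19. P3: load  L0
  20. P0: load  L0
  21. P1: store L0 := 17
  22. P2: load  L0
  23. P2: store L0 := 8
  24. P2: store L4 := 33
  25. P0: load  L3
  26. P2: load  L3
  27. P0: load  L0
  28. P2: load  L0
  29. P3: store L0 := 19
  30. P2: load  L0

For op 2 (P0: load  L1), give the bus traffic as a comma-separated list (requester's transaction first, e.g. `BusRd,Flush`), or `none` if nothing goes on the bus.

bus = none

  op1 P0: load  L1 → E/I/I/I on L1; bus BusRd; mem=40
  op2 P0: load  L1 → E/I/I/I on L1; bus (none); mem=40
  op3 P3: load  L2 → I/I/I/E on L2; bus BusRd; mem=50
  op4 P3: load  L0 → I/I/I/E on L0; bus BusRd; mem=50
  op5 P1: store L0 := 53 → I/M/I/I on L0; bus BusRdX; mem=50
  op6 P1: load  L0 → I/M/I/I on L0; bus (none); mem=50
  op7 P0: load  L0 → S/S/I/I on L0; bus BusRd Flush; mem=53
  op8 P0: store L0 := 34 → M/I/I/I on L0; bus BusUpgr; mem=53
  op9 P2: load  L0 → S/I/S/I on L0; bus BusRd Flush; mem=34
  op10 P1: load  L1 → S/S/I/I on L1; bus BusRd; mem=40
  op11 P2: store L3 := 47 → I/I/M/I on L3; bus BusRdX; mem=90
  op12 P3: store L0 := 17 → I/I/I/M on L0; bus BusRdX; mem=34
  op13 P0: load  L0 → S/I/I/S on L0; bus BusRd Flush; mem=17
  op14 P1: load  L0 → S/S/I/S on L0; bus BusRd; mem=17
  op15 P3: load  L3 → I/I/S/S on L3; bus BusRd Flush; mem=47
  op16 P0: load  L0 → S/S/I/S on L0; bus (none); mem=17
  op17 P2: load  L0 → S/S/S/S on L0; bus BusRd; mem=17
  op18 P0: load  L0 → S/S/S/S on L0; bus (none); mem=17
  op19 P3: load  L0 → S/S/S/S on L0; bus (none); mem=17
  op20 P0: load  L0 → S/S/S/S on L0; bus (none); mem=17
  op21 P1: store L0 := 17 → I/M/I/I on L0; bus BusUpgr; mem=17
  op22 P2: load  L0 → I/S/S/I on L0; bus BusRd Flush; mem=17
  op23 P2: store L0 := 8 → I/I/M/I on L0; bus BusUpgr; mem=17
  op24 P2: store L4 := 33 → I/I/M/I on L4; bus BusRdX; mem=80
  op25 P0: load  L3 → S/I/S/S on L3; bus BusRd; mem=47
  op26 P2: load  L3 → S/I/S/S on L3; bus (none); mem=47
  op27 P0: load  L0 → S/I/S/I on L0; bus BusRd Flush; mem=8
  op28 P2: load  L0 → S/I/S/I on L0; bus (none); mem=8
  op29 P3: store L0 := 19 → I/I/I/M on L0; bus BusRdX; mem=8
  op30 P2: load  L0 → I/I/S/S on L0; bus BusRd Flush; mem=19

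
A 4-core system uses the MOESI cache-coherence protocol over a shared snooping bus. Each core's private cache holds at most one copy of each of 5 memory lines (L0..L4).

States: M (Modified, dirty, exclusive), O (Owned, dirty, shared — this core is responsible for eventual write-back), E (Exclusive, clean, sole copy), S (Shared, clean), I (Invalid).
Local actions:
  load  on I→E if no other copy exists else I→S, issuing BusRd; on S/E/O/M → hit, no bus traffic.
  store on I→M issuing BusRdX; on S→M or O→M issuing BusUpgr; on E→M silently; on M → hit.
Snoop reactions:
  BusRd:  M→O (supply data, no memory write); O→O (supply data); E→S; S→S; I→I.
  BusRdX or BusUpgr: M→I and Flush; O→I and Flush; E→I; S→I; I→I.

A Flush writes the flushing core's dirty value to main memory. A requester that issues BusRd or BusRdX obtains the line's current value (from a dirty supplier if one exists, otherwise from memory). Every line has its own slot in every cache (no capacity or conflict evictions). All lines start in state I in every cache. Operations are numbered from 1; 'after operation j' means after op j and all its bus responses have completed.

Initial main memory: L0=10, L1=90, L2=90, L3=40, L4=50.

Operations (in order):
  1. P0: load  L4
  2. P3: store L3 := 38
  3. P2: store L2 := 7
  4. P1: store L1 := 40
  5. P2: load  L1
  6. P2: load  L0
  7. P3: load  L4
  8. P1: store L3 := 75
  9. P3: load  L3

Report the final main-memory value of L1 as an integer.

memory[L1] = 90

  op1 P0: load  L4 → E/I/I/I on L4; bus BusRd; mem=50
  op2 P3: store L3 := 38 → I/I/I/M on L3; bus BusRdX; mem=40
  op3 P2: store L2 := 7 → I/I/M/I on L2; bus BusRdX; mem=90
  op4 P1: store L1 := 40 → I/M/I/I on L1; bus BusRdX; mem=90
  op5 P2: load  L1 → I/O/S/I on L1; bus BusRd; mem=90
  op6 P2: load  L0 → I/I/E/I on L0; bus BusRd; mem=10
  op7 P3: load  L4 → S/I/I/S on L4; bus BusRd; mem=50
  op8 P1: store L3 := 75 → I/M/I/I on L3; bus BusRdX Flush; mem=38
  op9 P3: load  L3 → I/O/I/S on L3; bus BusRd; mem=38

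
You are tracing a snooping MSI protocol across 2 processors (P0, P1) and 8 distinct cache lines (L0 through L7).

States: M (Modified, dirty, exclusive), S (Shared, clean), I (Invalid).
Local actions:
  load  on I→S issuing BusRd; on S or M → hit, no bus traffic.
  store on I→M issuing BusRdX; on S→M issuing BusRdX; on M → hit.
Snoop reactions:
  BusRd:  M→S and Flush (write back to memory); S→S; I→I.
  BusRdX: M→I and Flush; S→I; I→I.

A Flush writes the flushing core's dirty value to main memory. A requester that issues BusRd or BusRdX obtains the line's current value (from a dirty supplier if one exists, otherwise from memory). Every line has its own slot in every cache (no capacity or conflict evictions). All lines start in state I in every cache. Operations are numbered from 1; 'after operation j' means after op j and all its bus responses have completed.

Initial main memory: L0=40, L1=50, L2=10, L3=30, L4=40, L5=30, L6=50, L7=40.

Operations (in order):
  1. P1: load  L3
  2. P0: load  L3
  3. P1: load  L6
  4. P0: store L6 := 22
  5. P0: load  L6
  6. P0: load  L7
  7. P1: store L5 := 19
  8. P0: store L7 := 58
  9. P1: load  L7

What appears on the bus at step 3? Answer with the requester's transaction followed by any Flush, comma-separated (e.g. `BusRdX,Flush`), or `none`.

bus = BusRd

step 1: P1: load  L3  ⟶  IS  (L3)  txn=BusRd  M[L3]=30
step 2: P0: load  L3  ⟶  SS  (L3)  txn=BusRd  M[L3]=30
step 3: P1: load  L6  ⟶  IS  (L6)  txn=BusRd  M[L6]=50
step 4: P0: store L6 := 22  ⟶  MI  (L6)  txn=BusRdX  M[L6]=50
step 5: P0: load  L6  ⟶  MI  (L6)  txn=∅  M[L6]=50
step 6: P0: load  L7  ⟶  SI  (L7)  txn=BusRd  M[L7]=40
step 7: P1: store L5 := 19  ⟶  IM  (L5)  txn=BusRdX  M[L5]=30
step 8: P0: store L7 := 58  ⟶  MI  (L7)  txn=BusRdX  M[L7]=40
step 9: P1: load  L7  ⟶  SS  (L7)  txn=BusRd+Flush  M[L7]=58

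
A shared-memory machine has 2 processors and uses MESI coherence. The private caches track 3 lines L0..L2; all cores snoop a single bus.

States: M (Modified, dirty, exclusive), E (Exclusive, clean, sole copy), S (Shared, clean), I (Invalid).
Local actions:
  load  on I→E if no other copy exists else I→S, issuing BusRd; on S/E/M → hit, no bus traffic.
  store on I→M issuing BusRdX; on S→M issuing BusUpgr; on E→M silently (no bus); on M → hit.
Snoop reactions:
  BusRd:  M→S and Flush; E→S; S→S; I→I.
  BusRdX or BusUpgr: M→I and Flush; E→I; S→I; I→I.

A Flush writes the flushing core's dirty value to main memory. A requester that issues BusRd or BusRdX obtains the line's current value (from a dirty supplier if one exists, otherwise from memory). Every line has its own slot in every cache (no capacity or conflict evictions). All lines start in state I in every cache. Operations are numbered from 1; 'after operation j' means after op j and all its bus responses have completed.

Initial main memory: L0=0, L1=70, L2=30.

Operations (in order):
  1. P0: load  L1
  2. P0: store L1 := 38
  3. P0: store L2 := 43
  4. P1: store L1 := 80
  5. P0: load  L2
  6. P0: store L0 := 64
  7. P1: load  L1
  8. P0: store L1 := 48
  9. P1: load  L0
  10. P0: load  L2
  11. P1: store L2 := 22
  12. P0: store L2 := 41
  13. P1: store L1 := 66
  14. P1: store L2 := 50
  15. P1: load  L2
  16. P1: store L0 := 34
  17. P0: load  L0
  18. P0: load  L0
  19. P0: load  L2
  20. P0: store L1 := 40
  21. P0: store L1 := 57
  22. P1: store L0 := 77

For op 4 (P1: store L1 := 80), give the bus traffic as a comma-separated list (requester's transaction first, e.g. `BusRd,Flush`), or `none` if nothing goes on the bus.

[1] P0: load  L1 | P0:E(70), P1:I | bus: BusRd
[2] P0: store L1 := 38 | P0:M(38), P1:I | bus: none
[3] P0: store L2 := 43 | P0:M(43), P1:I | bus: BusRdX
[4] P1: store L1 := 80 | P0:I, P1:M(80) | bus: BusRdX,Flush
[5] P0: load  L2 | P0:M(43), P1:I | bus: none
[6] P0: store L0 := 64 | P0:M(64), P1:I | bus: BusRdX
[7] P1: load  L1 | P0:I, P1:M(80) | bus: none
[8] P0: store L1 := 48 | P0:M(48), P1:I | bus: BusRdX,Flush
[9] P1: load  L0 | P0:S(64), P1:S(64) | bus: BusRd,Flush
[10] P0: load  L2 | P0:M(43), P1:I | bus: none
[11] P1: store L2 := 22 | P0:I, P1:M(22) | bus: BusRdX,Flush
[12] P0: store L2 := 41 | P0:M(41), P1:I | bus: BusRdX,Flush
[13] P1: store L1 := 66 | P0:I, P1:M(66) | bus: BusRdX,Flush
[14] P1: store L2 := 50 | P0:I, P1:M(50) | bus: BusRdX,Flush
[15] P1: load  L2 | P0:I, P1:M(50) | bus: none
[16] P1: store L0 := 34 | P0:I, P1:M(34) | bus: BusUpgr
[17] P0: load  L0 | P0:S(34), P1:S(34) | bus: BusRd,Flush
[18] P0: load  L0 | P0:S(34), P1:S(34) | bus: none
[19] P0: load  L2 | P0:S(50), P1:S(50) | bus: BusRd,Flush
[20] P0: store L1 := 40 | P0:M(40), P1:I | bus: BusRdX,Flush
[21] P0: store L1 := 57 | P0:M(57), P1:I | bus: none
[22] P1: store L0 := 77 | P0:I, P1:M(77) | bus: BusUpgr

bus = BusRdX,Flush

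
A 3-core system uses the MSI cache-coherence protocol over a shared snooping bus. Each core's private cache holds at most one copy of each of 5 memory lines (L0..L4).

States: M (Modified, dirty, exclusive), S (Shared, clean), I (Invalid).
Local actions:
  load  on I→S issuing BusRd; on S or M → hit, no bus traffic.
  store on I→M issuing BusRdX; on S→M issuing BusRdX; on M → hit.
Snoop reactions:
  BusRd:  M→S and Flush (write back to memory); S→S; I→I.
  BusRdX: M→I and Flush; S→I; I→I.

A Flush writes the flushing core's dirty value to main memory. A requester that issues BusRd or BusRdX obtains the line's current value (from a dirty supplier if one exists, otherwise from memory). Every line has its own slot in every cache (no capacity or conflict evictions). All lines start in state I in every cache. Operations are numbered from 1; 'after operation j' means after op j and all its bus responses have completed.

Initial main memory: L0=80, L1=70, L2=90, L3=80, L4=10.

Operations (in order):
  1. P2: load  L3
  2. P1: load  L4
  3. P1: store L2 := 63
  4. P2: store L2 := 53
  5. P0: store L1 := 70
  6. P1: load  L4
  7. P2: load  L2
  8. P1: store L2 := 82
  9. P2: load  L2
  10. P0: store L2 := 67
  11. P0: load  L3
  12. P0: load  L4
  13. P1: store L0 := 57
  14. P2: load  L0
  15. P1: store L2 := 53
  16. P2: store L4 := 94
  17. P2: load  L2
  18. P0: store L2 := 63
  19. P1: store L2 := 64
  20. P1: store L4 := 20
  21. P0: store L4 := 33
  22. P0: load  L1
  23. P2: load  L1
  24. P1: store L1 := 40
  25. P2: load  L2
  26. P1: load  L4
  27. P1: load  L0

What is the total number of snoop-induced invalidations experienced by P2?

[1] P2: load  L3 | P0:I, P1:I, P2:S(80) | bus: BusRd
[2] P1: load  L4 | P0:I, P1:S(10), P2:I | bus: BusRd
[3] P1: store L2 := 63 | P0:I, P1:M(63), P2:I | bus: BusRdX
[4] P2: store L2 := 53 | P0:I, P1:I, P2:M(53) | bus: BusRdX,Flush
[5] P0: store L1 := 70 | P0:M(70), P1:I, P2:I | bus: BusRdX
[6] P1: load  L4 | P0:I, P1:S(10), P2:I | bus: none
[7] P2: load  L2 | P0:I, P1:I, P2:M(53) | bus: none
[8] P1: store L2 := 82 | P0:I, P1:M(82), P2:I | bus: BusRdX,Flush
[9] P2: load  L2 | P0:I, P1:S(82), P2:S(82) | bus: BusRd,Flush
[10] P0: store L2 := 67 | P0:M(67), P1:I, P2:I | bus: BusRdX
[11] P0: load  L3 | P0:S(80), P1:I, P2:S(80) | bus: BusRd
[12] P0: load  L4 | P0:S(10), P1:S(10), P2:I | bus: BusRd
[13] P1: store L0 := 57 | P0:I, P1:M(57), P2:I | bus: BusRdX
[14] P2: load  L0 | P0:I, P1:S(57), P2:S(57) | bus: BusRd,Flush
[15] P1: store L2 := 53 | P0:I, P1:M(53), P2:I | bus: BusRdX,Flush
[16] P2: store L4 := 94 | P0:I, P1:I, P2:M(94) | bus: BusRdX
[17] P2: load  L2 | P0:I, P1:S(53), P2:S(53) | bus: BusRd,Flush
[18] P0: store L2 := 63 | P0:M(63), P1:I, P2:I | bus: BusRdX
[19] P1: store L2 := 64 | P0:I, P1:M(64), P2:I | bus: BusRdX,Flush
[20] P1: store L4 := 20 | P0:I, P1:M(20), P2:I | bus: BusRdX,Flush
[21] P0: store L4 := 33 | P0:M(33), P1:I, P2:I | bus: BusRdX,Flush
[22] P0: load  L1 | P0:M(70), P1:I, P2:I | bus: none
[23] P2: load  L1 | P0:S(70), P1:I, P2:S(70) | bus: BusRd,Flush
[24] P1: store L1 := 40 | P0:I, P1:M(40), P2:I | bus: BusRdX
[25] P2: load  L2 | P0:I, P1:S(64), P2:S(64) | bus: BusRd,Flush
[26] P1: load  L4 | P0:S(33), P1:S(33), P2:I | bus: BusRd,Flush
[27] P1: load  L0 | P0:I, P1:S(57), P2:S(57) | bus: none

invalidations = 5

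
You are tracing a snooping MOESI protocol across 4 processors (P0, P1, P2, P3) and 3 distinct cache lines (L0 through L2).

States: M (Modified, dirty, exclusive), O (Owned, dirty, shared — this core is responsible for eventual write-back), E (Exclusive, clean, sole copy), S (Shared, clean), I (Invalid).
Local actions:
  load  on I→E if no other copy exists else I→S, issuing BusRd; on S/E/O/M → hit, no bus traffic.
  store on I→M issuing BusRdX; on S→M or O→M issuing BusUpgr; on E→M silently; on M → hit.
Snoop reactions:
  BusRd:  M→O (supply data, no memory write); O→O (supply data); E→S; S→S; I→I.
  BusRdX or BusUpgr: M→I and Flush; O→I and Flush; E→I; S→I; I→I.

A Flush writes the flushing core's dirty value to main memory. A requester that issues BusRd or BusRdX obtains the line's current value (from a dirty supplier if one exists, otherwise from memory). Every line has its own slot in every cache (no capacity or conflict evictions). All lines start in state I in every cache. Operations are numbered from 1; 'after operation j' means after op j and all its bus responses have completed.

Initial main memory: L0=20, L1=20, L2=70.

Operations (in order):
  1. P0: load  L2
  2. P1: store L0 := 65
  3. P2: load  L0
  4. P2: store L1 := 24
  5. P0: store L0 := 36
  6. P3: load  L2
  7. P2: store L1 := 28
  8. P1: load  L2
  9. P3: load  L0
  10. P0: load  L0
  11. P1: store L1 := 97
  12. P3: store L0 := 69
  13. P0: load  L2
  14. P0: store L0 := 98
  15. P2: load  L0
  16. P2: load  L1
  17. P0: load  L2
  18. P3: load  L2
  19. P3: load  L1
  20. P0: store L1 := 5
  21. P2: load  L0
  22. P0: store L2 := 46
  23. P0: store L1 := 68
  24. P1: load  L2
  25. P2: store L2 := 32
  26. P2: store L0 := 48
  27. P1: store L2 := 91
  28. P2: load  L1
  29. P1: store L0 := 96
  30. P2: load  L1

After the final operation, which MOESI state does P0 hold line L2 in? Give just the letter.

1. P0: load  L2  bus=[BusRd]  L2: P0=E P1=I P2=I P3=I  mem[L2]=70
2. P1: store L0 := 65  bus=[BusRdX]  L0: P0=I P1=M P2=I P3=I  mem[L0]=20
3. P2: load  L0  bus=[BusRd]  L0: P0=I P1=O P2=S P3=I  mem[L0]=20
4. P2: store L1 := 24  bus=[BusRdX]  L1: P0=I P1=I P2=M P3=I  mem[L1]=20
5. P0: store L0 := 36  bus=[BusRdX,Flush]  L0: P0=M P1=I P2=I P3=I  mem[L0]=65
6. P3: load  L2  bus=[BusRd]  L2: P0=S P1=I P2=I P3=S  mem[L2]=70
7. P2: store L1 := 28  bus=[-]  L1: P0=I P1=I P2=M P3=I  mem[L1]=20
8. P1: load  L2  bus=[BusRd]  L2: P0=S P1=S P2=I P3=S  mem[L2]=70
9. P3: load  L0  bus=[BusRd]  L0: P0=O P1=I P2=I P3=S  mem[L0]=65
10. P0: load  L0  bus=[-]  L0: P0=O P1=I P2=I P3=S  mem[L0]=65
11. P1: store L1 := 97  bus=[BusRdX,Flush]  L1: P0=I P1=M P2=I P3=I  mem[L1]=28
12. P3: store L0 := 69  bus=[BusUpgr,Flush]  L0: P0=I P1=I P2=I P3=M  mem[L0]=36
13. P0: load  L2  bus=[-]  L2: P0=S P1=S P2=I P3=S  mem[L2]=70
14. P0: store L0 := 98  bus=[BusRdX,Flush]  L0: P0=M P1=I P2=I P3=I  mem[L0]=69
15. P2: load  L0  bus=[BusRd]  L0: P0=O P1=I P2=S P3=I  mem[L0]=69
16. P2: load  L1  bus=[BusRd]  L1: P0=I P1=O P2=S P3=I  mem[L1]=28
17. P0: load  L2  bus=[-]  L2: P0=S P1=S P2=I P3=S  mem[L2]=70
18. P3: load  L2  bus=[-]  L2: P0=S P1=S P2=I P3=S  mem[L2]=70
19. P3: load  L1  bus=[BusRd]  L1: P0=I P1=O P2=S P3=S  mem[L1]=28
20. P0: store L1 := 5  bus=[BusRdX,Flush]  L1: P0=M P1=I P2=I P3=I  mem[L1]=97
21. P2: load  L0  bus=[-]  L0: P0=O P1=I P2=S P3=I  mem[L0]=69
22. P0: store L2 := 46  bus=[BusUpgr]  L2: P0=M P1=I P2=I P3=I  mem[L2]=70
23. P0: store L1 := 68  bus=[-]  L1: P0=M P1=I P2=I P3=I  mem[L1]=97
24. P1: load  L2  bus=[BusRd]  L2: P0=O P1=S P2=I P3=I  mem[L2]=70
25. P2: store L2 := 32  bus=[BusRdX,Flush]  L2: P0=I P1=I P2=M P3=I  mem[L2]=46
26. P2: store L0 := 48  bus=[BusUpgr,Flush]  L0: P0=I P1=I P2=M P3=I  mem[L0]=98
27. P1: store L2 := 91  bus=[BusRdX,Flush]  L2: P0=I P1=M P2=I P3=I  mem[L2]=32
28. P2: load  L1  bus=[BusRd]  L1: P0=O P1=I P2=S P3=I  mem[L1]=97
29. P1: store L0 := 96  bus=[BusRdX,Flush]  L0: P0=I P1=M P2=I P3=I  mem[L0]=48
30. P2: load  L1  bus=[-]  L1: P0=O P1=I P2=S P3=I  mem[L1]=97

state = I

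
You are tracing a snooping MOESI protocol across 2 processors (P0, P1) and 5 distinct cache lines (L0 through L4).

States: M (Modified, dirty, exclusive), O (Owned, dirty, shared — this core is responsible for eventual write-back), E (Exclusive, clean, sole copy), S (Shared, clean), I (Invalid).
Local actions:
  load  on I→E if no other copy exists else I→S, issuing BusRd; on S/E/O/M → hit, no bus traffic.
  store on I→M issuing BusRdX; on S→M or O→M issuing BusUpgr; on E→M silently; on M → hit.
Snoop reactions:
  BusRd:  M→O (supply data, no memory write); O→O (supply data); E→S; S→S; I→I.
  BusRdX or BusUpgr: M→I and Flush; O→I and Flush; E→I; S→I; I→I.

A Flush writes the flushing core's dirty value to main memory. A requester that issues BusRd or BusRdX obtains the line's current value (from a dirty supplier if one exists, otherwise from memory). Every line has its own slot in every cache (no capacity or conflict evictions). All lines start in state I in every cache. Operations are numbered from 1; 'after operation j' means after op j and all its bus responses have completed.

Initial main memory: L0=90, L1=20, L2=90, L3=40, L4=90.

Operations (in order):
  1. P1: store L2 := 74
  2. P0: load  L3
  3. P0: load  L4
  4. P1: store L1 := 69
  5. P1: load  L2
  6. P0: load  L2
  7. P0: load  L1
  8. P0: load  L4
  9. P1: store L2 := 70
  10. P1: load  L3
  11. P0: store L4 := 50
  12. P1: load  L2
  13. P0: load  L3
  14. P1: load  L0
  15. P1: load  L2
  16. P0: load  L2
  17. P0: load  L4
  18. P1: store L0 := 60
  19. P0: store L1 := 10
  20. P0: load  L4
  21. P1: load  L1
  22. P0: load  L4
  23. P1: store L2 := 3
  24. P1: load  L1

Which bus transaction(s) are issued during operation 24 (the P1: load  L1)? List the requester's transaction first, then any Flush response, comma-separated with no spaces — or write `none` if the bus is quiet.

bus = none

[1] P1: store L2 := 74 | P0:I, P1:M(74) | bus: BusRdX
[2] P0: load  L3 | P0:E(40), P1:I | bus: BusRd
[3] P0: load  L4 | P0:E(90), P1:I | bus: BusRd
[4] P1: store L1 := 69 | P0:I, P1:M(69) | bus: BusRdX
[5] P1: load  L2 | P0:I, P1:M(74) | bus: none
[6] P0: load  L2 | P0:S(74), P1:O(74) | bus: BusRd
[7] P0: load  L1 | P0:S(69), P1:O(69) | bus: BusRd
[8] P0: load  L4 | P0:E(90), P1:I | bus: none
[9] P1: store L2 := 70 | P0:I, P1:M(70) | bus: BusUpgr
[10] P1: load  L3 | P0:S(40), P1:S(40) | bus: BusRd
[11] P0: store L4 := 50 | P0:M(50), P1:I | bus: none
[12] P1: load  L2 | P0:I, P1:M(70) | bus: none
[13] P0: load  L3 | P0:S(40), P1:S(40) | bus: none
[14] P1: load  L0 | P0:I, P1:E(90) | bus: BusRd
[15] P1: load  L2 | P0:I, P1:M(70) | bus: none
[16] P0: load  L2 | P0:S(70), P1:O(70) | bus: BusRd
[17] P0: load  L4 | P0:M(50), P1:I | bus: none
[18] P1: store L0 := 60 | P0:I, P1:M(60) | bus: none
[19] P0: store L1 := 10 | P0:M(10), P1:I | bus: BusUpgr,Flush
[20] P0: load  L4 | P0:M(50), P1:I | bus: none
[21] P1: load  L1 | P0:O(10), P1:S(10) | bus: BusRd
[22] P0: load  L4 | P0:M(50), P1:I | bus: none
[23] P1: store L2 := 3 | P0:I, P1:M(3) | bus: BusUpgr
[24] P1: load  L1 | P0:O(10), P1:S(10) | bus: none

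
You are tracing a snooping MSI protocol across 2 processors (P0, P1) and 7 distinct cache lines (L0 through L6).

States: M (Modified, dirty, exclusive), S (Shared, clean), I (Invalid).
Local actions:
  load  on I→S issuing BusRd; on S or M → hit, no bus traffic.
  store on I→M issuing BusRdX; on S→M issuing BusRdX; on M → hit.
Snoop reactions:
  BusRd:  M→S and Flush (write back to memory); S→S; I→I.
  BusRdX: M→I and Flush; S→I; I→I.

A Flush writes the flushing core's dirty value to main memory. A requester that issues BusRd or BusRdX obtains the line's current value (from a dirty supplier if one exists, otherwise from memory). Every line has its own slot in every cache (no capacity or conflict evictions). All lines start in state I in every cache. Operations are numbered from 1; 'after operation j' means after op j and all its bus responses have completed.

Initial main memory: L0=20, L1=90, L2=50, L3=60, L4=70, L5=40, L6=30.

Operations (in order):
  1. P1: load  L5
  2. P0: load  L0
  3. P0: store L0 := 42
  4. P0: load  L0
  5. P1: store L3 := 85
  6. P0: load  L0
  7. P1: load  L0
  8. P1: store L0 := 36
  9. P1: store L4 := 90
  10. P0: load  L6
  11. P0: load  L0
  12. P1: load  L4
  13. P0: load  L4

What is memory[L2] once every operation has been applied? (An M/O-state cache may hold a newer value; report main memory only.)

  op1 P1: load  L5 → I/S on L5; bus BusRd; mem=40
  op2 P0: load  L0 → S/I on L0; bus BusRd; mem=20
  op3 P0: store L0 := 42 → M/I on L0; bus BusRdX; mem=20
  op4 P0: load  L0 → M/I on L0; bus (none); mem=20
  op5 P1: store L3 := 85 → I/M on L3; bus BusRdX; mem=60
  op6 P0: load  L0 → M/I on L0; bus (none); mem=20
  op7 P1: load  L0 → S/S on L0; bus BusRd Flush; mem=42
  op8 P1: store L0 := 36 → I/M on L0; bus BusRdX; mem=42
  op9 P1: store L4 := 90 → I/M on L4; bus BusRdX; mem=70
  op10 P0: load  L6 → S/I on L6; bus BusRd; mem=30
  op11 P0: load  L0 → S/S on L0; bus BusRd Flush; mem=36
  op12 P1: load  L4 → I/M on L4; bus (none); mem=70
  op13 P0: load  L4 → S/S on L4; bus BusRd Flush; mem=90

memory[L2] = 50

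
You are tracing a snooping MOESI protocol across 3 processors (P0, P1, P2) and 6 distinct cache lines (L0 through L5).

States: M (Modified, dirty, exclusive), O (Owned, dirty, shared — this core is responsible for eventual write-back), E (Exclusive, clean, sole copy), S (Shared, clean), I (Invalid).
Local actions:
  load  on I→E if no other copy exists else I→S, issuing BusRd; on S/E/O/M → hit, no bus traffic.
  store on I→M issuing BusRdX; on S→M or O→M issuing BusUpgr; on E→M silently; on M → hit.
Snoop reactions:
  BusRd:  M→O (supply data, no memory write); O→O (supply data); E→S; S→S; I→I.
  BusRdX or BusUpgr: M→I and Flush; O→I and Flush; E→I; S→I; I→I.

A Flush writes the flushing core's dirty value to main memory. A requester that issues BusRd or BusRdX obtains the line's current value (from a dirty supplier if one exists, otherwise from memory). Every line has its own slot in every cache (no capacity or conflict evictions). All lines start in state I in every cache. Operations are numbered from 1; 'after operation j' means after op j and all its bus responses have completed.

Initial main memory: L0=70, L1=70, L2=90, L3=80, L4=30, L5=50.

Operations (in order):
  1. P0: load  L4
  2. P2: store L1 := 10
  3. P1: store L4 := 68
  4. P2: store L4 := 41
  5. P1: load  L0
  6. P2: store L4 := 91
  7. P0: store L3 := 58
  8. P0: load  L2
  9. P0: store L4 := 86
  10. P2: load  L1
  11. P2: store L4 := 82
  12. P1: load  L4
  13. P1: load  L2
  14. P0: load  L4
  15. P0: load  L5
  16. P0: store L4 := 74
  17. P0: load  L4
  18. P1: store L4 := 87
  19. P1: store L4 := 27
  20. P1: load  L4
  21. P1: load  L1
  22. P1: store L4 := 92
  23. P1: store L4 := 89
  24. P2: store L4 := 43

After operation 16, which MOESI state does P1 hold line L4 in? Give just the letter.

state = I

step 1: P0: load  L4  ⟶  EII  (L4)  txn=BusRd  M[L4]=30
step 2: P2: store L1 := 10  ⟶  IIM  (L1)  txn=BusRdX  M[L1]=70
step 3: P1: store L4 := 68  ⟶  IMI  (L4)  txn=BusRdX  M[L4]=30
step 4: P2: store L4 := 41  ⟶  IIM  (L4)  txn=BusRdX+Flush  M[L4]=68
step 5: P1: load  L0  ⟶  IEI  (L0)  txn=BusRd  M[L0]=70
step 6: P2: store L4 := 91  ⟶  IIM  (L4)  txn=∅  M[L4]=68
step 7: P0: store L3 := 58  ⟶  MII  (L3)  txn=BusRdX  M[L3]=80
step 8: P0: load  L2  ⟶  EII  (L2)  txn=BusRd  M[L2]=90
step 9: P0: store L4 := 86  ⟶  MII  (L4)  txn=BusRdX+Flush  M[L4]=91
step 10: P2: load  L1  ⟶  IIM  (L1)  txn=∅  M[L1]=70
step 11: P2: store L4 := 82  ⟶  IIM  (L4)  txn=BusRdX+Flush  M[L4]=86
step 12: P1: load  L4  ⟶  ISO  (L4)  txn=BusRd  M[L4]=86
step 13: P1: load  L2  ⟶  SSI  (L2)  txn=BusRd  M[L2]=90
step 14: P0: load  L4  ⟶  SSO  (L4)  txn=BusRd  M[L4]=86
step 15: P0: load  L5  ⟶  EII  (L5)  txn=BusRd  M[L5]=50
step 16: P0: store L4 := 74  ⟶  MII  (L4)  txn=BusUpgr+Flush  M[L4]=82
step 17: P0: load  L4  ⟶  MII  (L4)  txn=∅  M[L4]=82
step 18: P1: store L4 := 87  ⟶  IMI  (L4)  txn=BusRdX+Flush  M[L4]=74
step 19: P1: store L4 := 27  ⟶  IMI  (L4)  txn=∅  M[L4]=74
step 20: P1: load  L4  ⟶  IMI  (L4)  txn=∅  M[L4]=74
step 21: P1: load  L1  ⟶  ISO  (L1)  txn=BusRd  M[L1]=70
step 22: P1: store L4 := 92  ⟶  IMI  (L4)  txn=∅  M[L4]=74
step 23: P1: store L4 := 89  ⟶  IMI  (L4)  txn=∅  M[L4]=74
step 24: P2: store L4 := 43  ⟶  IIM  (L4)  txn=BusRdX+Flush  M[L4]=89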